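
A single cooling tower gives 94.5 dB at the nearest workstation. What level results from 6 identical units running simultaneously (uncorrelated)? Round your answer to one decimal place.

102.3 dB

L_total = L₁ + 10·log₁₀ N for N identical incoherent sources.
L_total = 94.5 + 10·log₁₀(6) = 94.5 + 7.782 = 102.28 dB.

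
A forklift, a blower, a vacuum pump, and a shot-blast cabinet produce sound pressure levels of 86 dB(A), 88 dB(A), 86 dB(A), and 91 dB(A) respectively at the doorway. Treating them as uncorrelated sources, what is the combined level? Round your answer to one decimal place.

94.3 dB(A)

For uncorrelated sources the intensities add, so convert each level to linear form, sum, and take 10·log₁₀ of the total.
Σ 10^(L/10) = 10^(86/10) + 10^(88/10) + 10^(86/10) + 10^(91/10) = 2.686e+09.
L_total = 10·log₁₀(2.686e+09) = 94.29 dB(A).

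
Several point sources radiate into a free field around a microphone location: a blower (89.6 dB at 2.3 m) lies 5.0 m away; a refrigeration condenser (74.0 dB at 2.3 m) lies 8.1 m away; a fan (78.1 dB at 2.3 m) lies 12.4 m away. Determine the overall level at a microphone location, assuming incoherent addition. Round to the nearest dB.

Propagate each source to the receiver with L = L_ref − 20·log₁₀(r/r_ref), then add intensities.
blower: 89.6 − 20·log₁₀(5.0/2.3) = 89.6 − 6.74 = 82.86 dB.
refrigeration condenser: 74.0 − 20·log₁₀(8.1/2.3) = 74.0 − 10.94 = 63.06 dB.
fan: 78.1 − 20·log₁₀(12.4/2.3) = 78.1 − 14.63 = 63.47 dB.
Σ 10^(L/10) = 1.972e+08 → L_total = 10·log₁₀(1.972e+08) = 82.95 dB.

83 dB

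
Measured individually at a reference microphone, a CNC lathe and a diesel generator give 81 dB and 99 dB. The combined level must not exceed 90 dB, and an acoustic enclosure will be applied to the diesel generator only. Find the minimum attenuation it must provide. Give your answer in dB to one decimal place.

The untreated sources together contribute 10^(81/10) = 1.259e+08, i.e. 81.00 dB.
To meet 90 dB overall, the treated diesel generator may contribute at most 10^(90/10) − 1.259e+08 = 8.741e+08, i.e. 89.42 dB.
Required insertion loss = 99 − 89.42 = 9.58 dB.

9.6 dB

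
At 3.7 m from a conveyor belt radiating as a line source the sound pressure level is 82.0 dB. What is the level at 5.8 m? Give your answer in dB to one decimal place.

80.0 dB

Line-source attenuation: ΔL = 10·log₁₀(r₂/r₁) = 10·log₁₀(5.8/3.7) = 1.952 dB.
L₂ = 82.0 − 10·log₁₀(5.8/3.7) = 82.0 − 1.952 = 80.05 dB.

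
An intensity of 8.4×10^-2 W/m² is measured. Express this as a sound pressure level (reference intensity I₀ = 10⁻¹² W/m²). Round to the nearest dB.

I/I₀ = 8.4×10^-2/10⁻¹² = 8.4×10^10, and L = 10·log₁₀(I/I₀).
L = 10·(0.9243 + 10) = 109.24 dB.

109 dB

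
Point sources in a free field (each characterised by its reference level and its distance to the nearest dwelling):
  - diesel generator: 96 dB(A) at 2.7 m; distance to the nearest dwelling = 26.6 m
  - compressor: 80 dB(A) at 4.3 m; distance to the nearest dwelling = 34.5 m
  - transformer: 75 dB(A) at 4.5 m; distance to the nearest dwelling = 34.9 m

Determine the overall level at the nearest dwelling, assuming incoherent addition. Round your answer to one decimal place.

76.3 dB(A)

Apply inverse-square spreading to bring every level to the receiver, then sum 10^(L/10).
diesel generator: 96 − 20·log₁₀(26.6/2.7) = 96 − 19.87 = 76.13 dB(A).
compressor: 80 − 20·log₁₀(34.5/4.3) = 80 − 18.09 = 61.91 dB(A).
transformer: 75 − 20·log₁₀(34.9/4.5) = 75 − 17.79 = 57.21 dB(A).
Σ 10^(L/10) = 4.310e+07 → L_total = 10·log₁₀(4.310e+07) = 76.34 dB(A).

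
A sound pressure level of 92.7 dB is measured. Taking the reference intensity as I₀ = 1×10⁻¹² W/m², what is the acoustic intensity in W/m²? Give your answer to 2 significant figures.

0.0019 W/m²

I = I₀·10^(L/10) = 10⁻¹² × 10^(92.7/10) = 10^(-2.730).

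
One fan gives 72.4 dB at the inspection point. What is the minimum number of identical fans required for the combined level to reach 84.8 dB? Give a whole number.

N identical sources give L₁ + 10·log₁₀ N, so require 10·log₁₀ N ≥ 84.8 − 72.4 = 12.4 dB.
N ≥ 10^(12.4/10) = 17.378, so N = 18.

18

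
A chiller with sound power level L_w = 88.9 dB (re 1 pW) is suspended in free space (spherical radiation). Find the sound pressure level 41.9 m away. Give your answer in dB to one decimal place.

45.5 dB

Free-field spherical radiation: L_p = L_w − 10·log₁₀(4π·r²), r = 41.9 m.
4π·r² = 2.206e+04 m², 10·log₁₀ of that is 43.436 dB.
L_p = 88.9 − 43.436 = 45.46 dB.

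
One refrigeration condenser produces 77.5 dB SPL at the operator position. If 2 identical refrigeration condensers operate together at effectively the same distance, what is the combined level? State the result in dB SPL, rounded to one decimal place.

80.5 dB SPL

N identical incoherent sources raise the level by 10·log₁₀ N.
L_total = 77.5 + 10·log₁₀(2) = 77.5 + 3.010 = 80.51 dB SPL.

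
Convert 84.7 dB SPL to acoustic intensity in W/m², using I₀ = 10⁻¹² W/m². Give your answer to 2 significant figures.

0.00030 W/m²

L = 10·log₁₀(I/I₀) ⇒ I = I₀·10^(L/10) = 10⁻¹² × 10^8.47.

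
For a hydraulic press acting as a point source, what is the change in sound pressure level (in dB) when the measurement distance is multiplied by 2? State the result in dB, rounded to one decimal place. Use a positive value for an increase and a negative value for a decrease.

With spherical spreading the level changes by −20·log₁₀(r₂/r₁).
ΔL = −20·log₁₀(2) = -6.02 dB.

-6.0 dB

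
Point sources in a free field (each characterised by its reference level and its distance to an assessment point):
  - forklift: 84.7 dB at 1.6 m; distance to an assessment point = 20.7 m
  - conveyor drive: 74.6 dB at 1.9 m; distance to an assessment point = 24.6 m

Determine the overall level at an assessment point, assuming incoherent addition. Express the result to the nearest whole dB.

63 dB

Apply inverse-square spreading to bring every level to the receiver, then sum 10^(L/10).
forklift: 84.7 − 20·log₁₀(20.7/1.6) = 84.7 − 22.24 = 62.46 dB.
conveyor drive: 74.6 − 20·log₁₀(24.6/1.9) = 74.6 − 22.24 = 52.36 dB.
Σ 10^(L/10) = 1.935e+06 → L_total = 10·log₁₀(1.935e+06) = 62.87 dB.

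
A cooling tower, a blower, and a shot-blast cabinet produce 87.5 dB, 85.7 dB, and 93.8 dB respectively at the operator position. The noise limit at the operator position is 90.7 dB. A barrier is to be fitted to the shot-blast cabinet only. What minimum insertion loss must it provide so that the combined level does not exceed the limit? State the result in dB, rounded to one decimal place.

10.0 dB

Fixed contribution from the other sources: Σ 10^(L/10) = 10^(87.5/10) + 10^(85.7/10) = 9.339e+08 (89.70 dB).
The limit corresponds to 10^(90.7/10) = 1.175e+09; subtracting the fixed part leaves 2.410e+08 for the shot-blast cabinet, i.e. 83.82 dB.
So the shot-blast cabinet must be reduced from 93.8 to 83.82 dB: IL = 9.98 dB.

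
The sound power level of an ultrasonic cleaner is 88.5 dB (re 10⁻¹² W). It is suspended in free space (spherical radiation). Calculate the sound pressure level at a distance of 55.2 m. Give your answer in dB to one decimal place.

L_p = L_w − 10·log₁₀(4π·r²) with r = 55.2 m.
4π·r² = 3.829e+04 m², 10·log₁₀ of that is 45.831 dB.
L_p = 88.5 − 45.831 = 42.67 dB.

42.7 dB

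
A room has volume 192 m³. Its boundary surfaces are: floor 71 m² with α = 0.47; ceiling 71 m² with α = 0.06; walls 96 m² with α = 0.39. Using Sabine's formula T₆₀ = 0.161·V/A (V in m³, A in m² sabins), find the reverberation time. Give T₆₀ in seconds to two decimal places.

0.41 s

A = Σ Sᵢαᵢ = 71·0.47 + 71·0.06 + 96·0.39 = 75.07 m².
T₆₀ = 0.161 × 192 / 75.07 = 0.412 s.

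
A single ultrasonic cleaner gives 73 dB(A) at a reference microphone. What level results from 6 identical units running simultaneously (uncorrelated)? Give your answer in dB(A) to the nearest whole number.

L_total = L₁ + 10·log₁₀ N for N identical incoherent sources.
L_total = 73 + 10·log₁₀(6) = 73 + 7.782 = 80.78 dB(A).

81 dB(A)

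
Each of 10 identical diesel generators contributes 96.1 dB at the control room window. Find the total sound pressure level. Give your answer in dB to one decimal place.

106.1 dB

N identical incoherent sources raise the level by 10·log₁₀ N.
L_total = 96.1 + 10·log₁₀(10) = 96.1 + 10.000 = 106.10 dB.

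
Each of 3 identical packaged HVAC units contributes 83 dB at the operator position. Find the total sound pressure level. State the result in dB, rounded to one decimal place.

L_total = L₁ + 10·log₁₀ N for N identical incoherent sources.
L_total = 83 + 10·log₁₀(3) = 83 + 4.771 = 87.77 dB.

87.8 dB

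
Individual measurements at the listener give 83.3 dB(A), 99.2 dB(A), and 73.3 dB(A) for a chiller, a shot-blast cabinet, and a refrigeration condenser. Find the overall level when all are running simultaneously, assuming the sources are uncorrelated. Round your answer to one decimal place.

Incoherent sources combine by intensity addition: L_total = 10·log₁₀(Σ 10^(L_i/10)).
Σ 10^(L/10) = 10^(83.3/10) + 10^(99.2/10) + 10^(73.3/10) = 8.553e+09.
L_total = 10·log₁₀(8.553e+09) = 99.32 dB(A).

99.3 dB(A)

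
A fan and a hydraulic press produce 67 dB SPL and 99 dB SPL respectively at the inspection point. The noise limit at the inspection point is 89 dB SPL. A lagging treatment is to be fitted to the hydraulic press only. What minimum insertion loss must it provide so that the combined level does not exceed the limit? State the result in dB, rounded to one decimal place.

10.0 dB

The untreated sources together contribute 10^(67/10) = 5.012e+06, i.e. 67.00 dB SPL.
To meet 89 dB SPL overall, the treated hydraulic press may contribute at most 10^(89/10) − 5.012e+06 = 7.893e+08, i.e. 88.97 dB SPL.
So the hydraulic press must be reduced from 99 to 88.97 dB SPL: IL = 10.03 dB.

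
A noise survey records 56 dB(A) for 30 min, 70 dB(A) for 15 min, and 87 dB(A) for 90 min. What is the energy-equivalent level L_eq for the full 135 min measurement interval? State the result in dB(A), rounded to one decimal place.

The energy average is taken in the linear domain: L_eq = 10·log₁₀[(Σ tᵢ·10^(Lᵢ/10))/T], T = 135 min.
Σ tᵢ·10^(Lᵢ/10) = 30·10^(56/10) + 15·10^(70/10) + 90·10^(87/10) = 4.527e+10.
L_eq = 10·log₁₀(4.527e+10/135) = 85.25 dB(A).

85.3 dB(A)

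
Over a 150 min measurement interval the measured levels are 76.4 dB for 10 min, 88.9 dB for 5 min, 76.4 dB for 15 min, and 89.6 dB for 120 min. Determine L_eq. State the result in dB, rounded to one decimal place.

L_eq = 10·log₁₀[(1/T)·Σ tᵢ·10^(Lᵢ/10)] with T = 150 min.
Σ tᵢ·10^(Lᵢ/10) = 10·10^(76.4/10) + 5·10^(88.9/10) + 15·10^(76.4/10) + 120·10^(89.6/10) = 1.144e+11.
L_eq = 10·log₁₀(1.144e+11/150) = 88.82 dB.

88.8 dB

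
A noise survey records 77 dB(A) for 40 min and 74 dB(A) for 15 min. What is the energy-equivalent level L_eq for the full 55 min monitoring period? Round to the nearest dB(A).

Weight each interval's intensity by its duration and average over T = 55 min:
Σ tᵢ·10^(Lᵢ/10) = 40·10^(77/10) + 15·10^(74/10) = 2.382e+09.
L_eq = 10·log₁₀(2.382e+09/55) = 76.36 dB(A).

76 dB(A)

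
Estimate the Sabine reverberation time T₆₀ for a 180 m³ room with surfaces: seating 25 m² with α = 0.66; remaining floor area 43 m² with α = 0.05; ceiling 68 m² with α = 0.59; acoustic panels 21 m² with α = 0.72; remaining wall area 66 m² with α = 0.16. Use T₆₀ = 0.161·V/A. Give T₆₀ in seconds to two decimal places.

Summing Sᵢαᵢ: 25·0.66 + 43·0.05 + 68·0.59 + 21·0.72 + 66·0.16 = 84.45 m².
T₆₀ = 0.161·V/A = 0.161·180/84.45 = 0.343 s.

0.34 s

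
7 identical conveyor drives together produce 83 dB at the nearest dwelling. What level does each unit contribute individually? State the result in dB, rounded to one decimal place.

For N identical incoherent sources L_total = L₁ + 10·log₁₀ N, so L₁ = 83 − 10·log₁₀(7) = 83 − 8.451.

74.5 dB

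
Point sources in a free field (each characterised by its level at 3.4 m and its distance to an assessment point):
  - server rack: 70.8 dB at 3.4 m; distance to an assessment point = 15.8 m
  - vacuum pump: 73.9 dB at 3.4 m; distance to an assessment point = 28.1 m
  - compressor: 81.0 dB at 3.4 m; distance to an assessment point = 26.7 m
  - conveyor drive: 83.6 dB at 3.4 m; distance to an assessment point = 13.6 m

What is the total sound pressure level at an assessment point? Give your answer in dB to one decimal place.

72.4 dB

Propagate each source to the receiver with L = L_ref − 20·log₁₀(r/r_ref), then add intensities.
server rack: 70.8 − 20·log₁₀(15.8/3.4) = 70.8 − 13.34 = 57.46 dB.
vacuum pump: 73.9 − 20·log₁₀(28.1/3.4) = 73.9 − 18.34 = 55.56 dB.
compressor: 81.0 − 20·log₁₀(26.7/3.4) = 81.0 − 17.90 = 63.10 dB.
conveyor drive: 83.6 − 20·log₁₀(13.6/3.4) = 83.6 − 12.04 = 71.56 dB.
Σ 10^(L/10) = 1.728e+07 → L_total = 10·log₁₀(1.728e+07) = 72.37 dB.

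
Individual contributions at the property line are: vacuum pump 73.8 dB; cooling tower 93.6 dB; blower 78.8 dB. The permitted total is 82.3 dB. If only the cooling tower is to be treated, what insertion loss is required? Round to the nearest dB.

15 dB

Fixed contribution from the other sources: Σ 10^(L/10) = 10^(73.8/10) + 10^(78.8/10) = 9.985e+07 (79.99 dB).
To meet 82.3 dB overall, the treated cooling tower may contribute at most 10^(82.3/10) − 9.985e+07 = 6.998e+07, i.e. 78.45 dB.
So the cooling tower must be reduced from 93.6 to 78.45 dB: IL = 15.15 dB.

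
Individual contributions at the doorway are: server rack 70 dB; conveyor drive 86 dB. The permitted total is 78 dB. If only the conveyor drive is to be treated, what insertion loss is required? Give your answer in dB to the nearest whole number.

Everything except the conveyor drive sums to 10^(70/10) = 1.000e+07 in linear terms, 70.00 dB.
To meet 78 dB overall, the treated conveyor drive may contribute at most 10^(78/10) − 1.000e+07 = 5.310e+07, i.e. 77.25 dB.
Required insertion loss = 86 − 77.25 = 8.75 dB.

9 dB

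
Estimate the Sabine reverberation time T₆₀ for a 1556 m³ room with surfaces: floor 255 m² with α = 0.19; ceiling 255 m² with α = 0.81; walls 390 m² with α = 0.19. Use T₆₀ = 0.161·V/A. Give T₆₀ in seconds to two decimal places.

0.76 s

A = Σ Sᵢαᵢ = 255·0.19 + 255·0.81 + 390·0.19 = 329.10 m².
T₆₀ = 0.161·V/A = 0.161·1556/329.10 = 0.761 s.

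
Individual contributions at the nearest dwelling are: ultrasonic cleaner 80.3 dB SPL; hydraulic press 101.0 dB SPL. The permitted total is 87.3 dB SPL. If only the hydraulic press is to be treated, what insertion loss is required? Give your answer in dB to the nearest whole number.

15 dB

Fixed contribution from the other source: Σ 10^(L/10) = 10^(80.3/10) = 1.072e+08 (80.30 dB SPL).
The limit corresponds to 10^(87.3/10) = 5.370e+08; subtracting the fixed part leaves 4.299e+08 for the hydraulic press, i.e. 86.33 dB SPL.
So the hydraulic press must be reduced from 101.0 to 86.33 dB SPL: IL = 14.67 dB.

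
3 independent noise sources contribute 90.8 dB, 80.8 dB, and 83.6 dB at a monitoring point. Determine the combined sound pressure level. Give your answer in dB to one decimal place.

91.9 dB

Incoherent sources combine by intensity addition: L_total = 10·log₁₀(Σ 10^(L_i/10)).
Σ 10^(L/10) = 10^(90.8/10) + 10^(80.8/10) + 10^(83.6/10) = 1.552e+09.
L_total = 10·log₁₀(1.552e+09) = 91.91 dB.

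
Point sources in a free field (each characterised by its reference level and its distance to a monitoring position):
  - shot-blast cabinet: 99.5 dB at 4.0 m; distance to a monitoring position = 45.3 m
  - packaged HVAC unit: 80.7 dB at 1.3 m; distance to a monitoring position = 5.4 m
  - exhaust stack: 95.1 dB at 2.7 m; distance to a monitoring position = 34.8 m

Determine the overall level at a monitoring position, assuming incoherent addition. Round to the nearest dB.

80 dB

Propagate each source to the receiver with L = L_ref − 20·log₁₀(r/r_ref), then add intensities.
shot-blast cabinet: 99.5 − 20·log₁₀(45.3/4.0) = 99.5 − 21.08 = 78.42 dB.
packaged HVAC unit: 80.7 − 20·log₁₀(5.4/1.3) = 80.7 − 12.37 = 68.33 dB.
exhaust stack: 95.1 − 20·log₁₀(34.8/2.7) = 95.1 − 22.20 = 72.90 dB.
Σ 10^(L/10) = 9.578e+07 → L_total = 10·log₁₀(9.578e+07) = 79.81 dB.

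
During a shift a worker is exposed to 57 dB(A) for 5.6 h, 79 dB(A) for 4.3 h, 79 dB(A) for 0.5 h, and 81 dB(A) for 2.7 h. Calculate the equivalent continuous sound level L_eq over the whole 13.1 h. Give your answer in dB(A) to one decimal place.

L_eq = 10·log₁₀[(1/T)·Σ tᵢ·10^(Lᵢ/10)] with T = 13.1 h.
Σ tᵢ·10^(Lᵢ/10) = 5.6·10^(57/10) + 4.3·10^(79/10) + 0.5·10^(79/10) + 2.7·10^(81/10) = 7.240e+08.
L_eq = 10·log₁₀(7.240e+08/13.1) = 77.42 dB(A).

77.4 dB(A)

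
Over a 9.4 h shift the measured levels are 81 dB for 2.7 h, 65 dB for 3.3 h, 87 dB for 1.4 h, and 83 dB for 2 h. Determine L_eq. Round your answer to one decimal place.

81.9 dB

Weight each interval's intensity by its duration and average over T = 9.4 h:
Σ tᵢ·10^(Lᵢ/10) = 2.7·10^(81/10) + 3.3·10^(65/10) + 1.4·10^(87/10) + 2·10^(83/10) = 1.451e+09.
L_eq = 10·log₁₀(1.451e+09/9.4) = 81.89 dB.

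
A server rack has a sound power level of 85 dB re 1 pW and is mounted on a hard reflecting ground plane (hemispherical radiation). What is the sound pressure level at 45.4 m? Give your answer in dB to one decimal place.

43.9 dB

The power spreads over a hemisphere of area 2π·r², so L_p = L_w − 10·log₁₀(2π·r²).
2π·r² = 1.295e+04 m², 10·log₁₀ of that is 41.123 dB.
L_p = 85 − 41.123 = 43.88 dB.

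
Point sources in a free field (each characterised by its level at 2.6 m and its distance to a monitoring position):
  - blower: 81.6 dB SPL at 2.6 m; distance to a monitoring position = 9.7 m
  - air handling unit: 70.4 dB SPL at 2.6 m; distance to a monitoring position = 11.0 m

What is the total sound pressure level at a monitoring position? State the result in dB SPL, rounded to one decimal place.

70.4 dB SPL

Propagate each source to the receiver with L = L_ref − 20·log₁₀(r/r_ref), then add intensities.
blower: 81.6 − 20·log₁₀(9.7/2.6) = 81.6 − 11.44 = 70.16 dB SPL.
air handling unit: 70.4 − 20·log₁₀(11.0/2.6) = 70.4 − 12.53 = 57.87 dB SPL.
Σ 10^(L/10) = 1.100e+07 → L_total = 10·log₁₀(1.100e+07) = 70.41 dB SPL.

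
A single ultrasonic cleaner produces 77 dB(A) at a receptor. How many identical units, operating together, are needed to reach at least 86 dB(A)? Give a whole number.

N identical sources give L₁ + 10·log₁₀ N, so require 10·log₁₀ N ≥ 86 − 77 = 9.0 dB.
N ≥ 10^(9.0/10) = 7.943, so N = 8.

8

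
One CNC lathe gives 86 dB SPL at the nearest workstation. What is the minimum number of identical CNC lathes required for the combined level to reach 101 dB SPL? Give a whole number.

The shortfall is 101 − 86 = 15.0 dB, and N units add 10·log₁₀ N, so need 10·log₁₀ N ≥ 15.0.
N ≥ 10^(15.0/10) = 31.623, so N = 32.

32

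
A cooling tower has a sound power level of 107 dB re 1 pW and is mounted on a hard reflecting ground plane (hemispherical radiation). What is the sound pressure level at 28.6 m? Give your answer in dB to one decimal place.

L_p = L_w − 10·log₁₀(2π·r²) with r = 28.6 m.
2π·r² = 5139 m², 10·log₁₀ of that is 37.109 dB.
L_p = 107 − 37.109 = 69.89 dB.

69.9 dB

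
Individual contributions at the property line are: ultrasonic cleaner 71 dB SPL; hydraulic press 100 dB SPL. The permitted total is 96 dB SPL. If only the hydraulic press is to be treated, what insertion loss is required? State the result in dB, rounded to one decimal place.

4.0 dB

Fixed contribution from the other source: Σ 10^(L/10) = 10^(71/10) = 1.259e+07 (71.00 dB SPL).
To meet 96 dB SPL overall, the treated hydraulic press may contribute at most 10^(96/10) − 1.259e+07 = 3.968e+09, i.e. 95.99 dB SPL.
So the hydraulic press must be reduced from 100 to 95.99 dB SPL: IL = 4.01 dB.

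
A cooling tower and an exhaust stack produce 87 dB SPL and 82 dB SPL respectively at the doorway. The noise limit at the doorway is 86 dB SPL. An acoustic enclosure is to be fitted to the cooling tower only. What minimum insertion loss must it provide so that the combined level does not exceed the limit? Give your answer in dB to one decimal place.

The untreated sources together contribute 10^(82/10) = 1.585e+08, i.e. 82.00 dB SPL.
The limit corresponds to 10^(86/10) = 3.981e+08; subtracting the fixed part leaves 2.396e+08 for the cooling tower, i.e. 83.80 dB SPL.
So the cooling tower must be reduced from 87 to 83.80 dB SPL: IL = 3.20 dB.

3.2 dB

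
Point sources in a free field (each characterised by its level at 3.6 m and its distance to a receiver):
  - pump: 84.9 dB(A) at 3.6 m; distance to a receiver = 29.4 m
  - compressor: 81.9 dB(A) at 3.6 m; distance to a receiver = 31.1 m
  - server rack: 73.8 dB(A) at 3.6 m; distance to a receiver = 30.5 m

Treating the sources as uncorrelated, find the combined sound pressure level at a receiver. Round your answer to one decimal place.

Propagate each source to the receiver with L = L_ref − 20·log₁₀(r/r_ref), then add intensities.
pump: 84.9 − 20·log₁₀(29.4/3.6) = 84.9 − 18.24 = 66.66 dB(A).
compressor: 81.9 − 20·log₁₀(31.1/3.6) = 81.9 − 18.73 = 63.17 dB(A).
server rack: 73.8 − 20·log₁₀(30.5/3.6) = 73.8 − 18.56 = 55.24 dB(A).
Σ 10^(L/10) = 7.043e+06 → L_total = 10·log₁₀(7.043e+06) = 68.48 dB(A).

68.5 dB(A)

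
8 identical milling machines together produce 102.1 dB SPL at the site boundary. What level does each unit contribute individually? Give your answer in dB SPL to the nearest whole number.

8 equal contributions raise the level by 10·log₁₀ 8 = 9.031 dB, so each unit alone gives 102.1 − 9.031.

93 dB SPL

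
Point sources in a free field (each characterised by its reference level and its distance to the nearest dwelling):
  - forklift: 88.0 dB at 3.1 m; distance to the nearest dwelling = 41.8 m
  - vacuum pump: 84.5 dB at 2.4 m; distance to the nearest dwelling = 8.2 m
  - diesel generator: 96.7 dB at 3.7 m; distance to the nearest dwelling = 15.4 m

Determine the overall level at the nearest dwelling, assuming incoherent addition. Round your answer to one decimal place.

84.7 dB

Propagate each source to the receiver with L = L_ref − 20·log₁₀(r/r_ref), then add intensities.
forklift: 88.0 − 20·log₁₀(41.8/3.1) = 88.0 − 22.60 = 65.40 dB.
vacuum pump: 84.5 − 20·log₁₀(8.2/2.4) = 84.5 − 10.67 = 73.83 dB.
diesel generator: 96.7 − 20·log₁₀(15.4/3.7) = 96.7 − 12.39 = 84.31 dB.
Σ 10^(L/10) = 2.976e+08 → L_total = 10·log₁₀(2.976e+08) = 84.74 dB.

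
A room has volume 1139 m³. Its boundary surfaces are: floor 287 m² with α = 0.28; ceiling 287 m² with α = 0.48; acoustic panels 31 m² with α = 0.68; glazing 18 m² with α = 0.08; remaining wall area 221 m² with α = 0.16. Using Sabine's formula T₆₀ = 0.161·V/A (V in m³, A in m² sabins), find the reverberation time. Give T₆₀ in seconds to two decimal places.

0.66 s

Summing Sᵢαᵢ: 287·0.28 + 287·0.48 + 31·0.68 + 18·0.08 + 221·0.16 = 276.00 m².
T₆₀ = 0.161 × 1139 / 276.00 = 0.664 s.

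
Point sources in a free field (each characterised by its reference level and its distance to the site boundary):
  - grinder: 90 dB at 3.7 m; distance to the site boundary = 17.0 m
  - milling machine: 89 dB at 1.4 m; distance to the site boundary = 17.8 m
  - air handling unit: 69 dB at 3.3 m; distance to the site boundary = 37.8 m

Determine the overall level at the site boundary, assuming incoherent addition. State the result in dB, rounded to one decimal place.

77.2 dB

Propagate each source to the receiver with L = L_ref − 20·log₁₀(r/r_ref), then add intensities.
grinder: 90 − 20·log₁₀(17.0/3.7) = 90 − 13.24 = 76.76 dB.
milling machine: 89 − 20·log₁₀(17.8/1.4) = 89 − 22.09 = 66.91 dB.
air handling unit: 69 − 20·log₁₀(37.8/3.3) = 69 − 21.18 = 47.82 dB.
Σ 10^(L/10) = 5.234e+07 → L_total = 10·log₁₀(5.234e+07) = 77.19 dB.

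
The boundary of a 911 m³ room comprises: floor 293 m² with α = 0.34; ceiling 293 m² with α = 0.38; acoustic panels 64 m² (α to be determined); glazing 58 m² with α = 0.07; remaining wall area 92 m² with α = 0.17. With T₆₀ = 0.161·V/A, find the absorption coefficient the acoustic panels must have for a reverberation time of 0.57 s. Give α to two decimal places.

From T₆₀ = 0.161·V/A, the target T₆₀ = 0.57 s needs A = 0.161·911/0.57 = 257.32 m².
Absorption from the other surfaces = 293·0.34 + 293·0.38 + 58·0.07 + 92·0.17 = 230.66 m², so the acoustic panels must supply 26.66 m² over 64 m².
α = 26.66/64 = 0.417.

0.42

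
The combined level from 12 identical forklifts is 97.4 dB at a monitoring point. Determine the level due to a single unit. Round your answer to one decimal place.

86.6 dB

For N identical incoherent sources L_total = L₁ + 10·log₁₀ N, so L₁ = 97.4 − 10·log₁₀(12) = 97.4 − 10.792.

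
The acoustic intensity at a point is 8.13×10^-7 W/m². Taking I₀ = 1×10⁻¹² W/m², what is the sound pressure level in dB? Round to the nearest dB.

59 dB

L = 10·log₁₀(I/I₀) = 10·log₁₀(8.13×10^-7/10⁻¹²) = 10·log₁₀(8.13×10^5).
L = 10·(0.9101 + 5) = 59.10 dB.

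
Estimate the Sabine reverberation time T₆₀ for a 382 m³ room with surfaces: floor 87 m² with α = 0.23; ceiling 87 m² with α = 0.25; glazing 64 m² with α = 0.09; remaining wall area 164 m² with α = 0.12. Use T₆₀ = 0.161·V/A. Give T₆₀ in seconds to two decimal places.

0.92 s

Summing Sᵢαᵢ: 87·0.23 + 87·0.25 + 64·0.09 + 164·0.12 = 67.20 m².
T₆₀ = 0.161 × 382 / 67.20 = 0.915 s.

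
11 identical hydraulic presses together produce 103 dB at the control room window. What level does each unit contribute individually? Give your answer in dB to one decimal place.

For N identical incoherent sources L_total = L₁ + 10·log₁₀ N, so L₁ = 103 − 10·log₁₀(11) = 103 − 10.414.

92.6 dB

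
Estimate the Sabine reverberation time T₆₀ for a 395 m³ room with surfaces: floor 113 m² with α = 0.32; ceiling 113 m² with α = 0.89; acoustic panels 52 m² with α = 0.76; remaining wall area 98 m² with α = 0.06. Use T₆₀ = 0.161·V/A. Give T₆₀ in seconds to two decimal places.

Total absorption A = 113·0.32 + 113·0.89 + 52·0.76 + 98·0.06 = 182.13 m² sabins.
T₆₀ = 0.161·V/A = 0.161·395/182.13 = 0.349 s.

0.35 s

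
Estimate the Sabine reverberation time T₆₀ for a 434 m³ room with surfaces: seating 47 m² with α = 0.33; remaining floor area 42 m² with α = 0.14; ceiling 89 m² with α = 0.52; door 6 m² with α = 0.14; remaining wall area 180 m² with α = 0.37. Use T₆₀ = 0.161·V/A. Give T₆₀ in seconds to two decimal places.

0.52 s

A = Σ Sᵢαᵢ = 47·0.33 + 42·0.14 + 89·0.52 + 6·0.14 + 180·0.37 = 135.11 m².
T₆₀ = 0.161·V/A = 0.161·434/135.11 = 0.517 s.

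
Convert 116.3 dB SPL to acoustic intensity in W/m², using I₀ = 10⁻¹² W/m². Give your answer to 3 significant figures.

I/I₀ = 10^(116.3/10) = 4.266e+11, so I = 4.266e+11 × 10⁻¹² W/m².

0.427 W/m²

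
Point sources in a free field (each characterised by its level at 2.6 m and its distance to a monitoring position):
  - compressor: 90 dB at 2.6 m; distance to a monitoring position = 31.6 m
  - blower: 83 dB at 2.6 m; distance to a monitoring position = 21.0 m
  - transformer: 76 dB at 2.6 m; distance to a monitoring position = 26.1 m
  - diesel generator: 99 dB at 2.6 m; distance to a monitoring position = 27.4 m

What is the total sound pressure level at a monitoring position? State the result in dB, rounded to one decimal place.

79.1 dB

Propagate each source to the receiver with L = L_ref − 20·log₁₀(r/r_ref), then add intensities.
compressor: 90 − 20·log₁₀(31.6/2.6) = 90 − 21.69 = 68.31 dB.
blower: 83 − 20·log₁₀(21.0/2.6) = 83 − 18.14 = 64.86 dB.
transformer: 76 − 20·log₁₀(26.1/2.6) = 76 − 20.03 = 55.97 dB.
diesel generator: 99 − 20·log₁₀(27.4/2.6) = 99 − 20.46 = 78.54 dB.
Σ 10^(L/10) = 8.175e+07 → L_total = 10·log₁₀(8.175e+07) = 79.12 dB.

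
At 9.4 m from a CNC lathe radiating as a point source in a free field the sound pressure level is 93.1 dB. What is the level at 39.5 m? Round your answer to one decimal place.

Spherical spreading from a point source gives a 20·log₁₀(r₂/r₁) drop.
L₂ = 93.1 − 20·log₁₀(39.5/9.4) = 93.1 − 12.469 = 80.63 dB.

80.6 dB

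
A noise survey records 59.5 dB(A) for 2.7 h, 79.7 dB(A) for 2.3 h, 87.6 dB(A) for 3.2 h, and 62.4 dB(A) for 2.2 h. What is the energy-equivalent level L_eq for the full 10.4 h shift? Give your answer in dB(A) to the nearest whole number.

83 dB(A)

Weight each interval's intensity by its duration and average over T = 10.4 h:
Σ tᵢ·10^(Lᵢ/10) = 2.7·10^(59.5/10) + 2.3·10^(79.7/10) + 3.2·10^(87.6/10) + 2.2·10^(62.4/10) = 2.062e+09.
L_eq = 10·log₁₀(2.062e+09/10.4) = 82.97 dB(A).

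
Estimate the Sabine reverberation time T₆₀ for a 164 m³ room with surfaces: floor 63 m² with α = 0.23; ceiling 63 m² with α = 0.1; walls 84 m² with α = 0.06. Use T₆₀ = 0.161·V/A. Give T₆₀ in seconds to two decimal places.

A = Σ Sᵢαᵢ = 63·0.23 + 63·0.1 + 84·0.06 = 25.83 m².
T₆₀ = 0.161 × 164 / 25.83 = 1.022 s.

1.02 s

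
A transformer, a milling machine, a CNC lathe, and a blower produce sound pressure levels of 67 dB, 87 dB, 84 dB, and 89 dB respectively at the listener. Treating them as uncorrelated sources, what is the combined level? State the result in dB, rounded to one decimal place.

91.9 dB

Incoherent sources combine by intensity addition: L_total = 10·log₁₀(Σ 10^(L_i/10)).
Σ 10^(L/10) = 10^(67/10) + 10^(87/10) + 10^(84/10) + 10^(89/10) = 1.552e+09.
L_total = 10·log₁₀(1.552e+09) = 91.91 dB.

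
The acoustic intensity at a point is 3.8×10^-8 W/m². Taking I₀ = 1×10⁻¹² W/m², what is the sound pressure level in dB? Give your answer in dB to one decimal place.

Dividing by I₀ shifts the exponent by 12: I/I₀ = 3.8×10^4.
L = 10·(0.5798 + 4) = 45.80 dB.

45.8 dB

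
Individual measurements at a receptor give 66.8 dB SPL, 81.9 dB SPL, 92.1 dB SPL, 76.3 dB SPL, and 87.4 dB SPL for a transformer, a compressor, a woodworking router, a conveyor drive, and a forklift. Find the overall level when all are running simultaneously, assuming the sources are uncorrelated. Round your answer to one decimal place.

For uncorrelated sources the intensities add, so convert each level to linear form, sum, and take 10·log₁₀ of the total.
Σ 10^(L/10) = 10^(66.8/10) + 10^(81.9/10) + 10^(92.1/10) + 10^(76.3/10) + 10^(87.4/10) = 2.374e+09.
L_total = 10·log₁₀(2.374e+09) = 93.75 dB SPL.

93.8 dB SPL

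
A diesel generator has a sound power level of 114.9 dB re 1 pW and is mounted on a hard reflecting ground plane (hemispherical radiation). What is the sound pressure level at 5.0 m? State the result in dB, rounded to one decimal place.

The power spreads over a hemisphere of area 2π·r², so L_p = L_w − 10·log₁₀(2π·r²).
2π·r² = 157.1 m², 10·log₁₀ of that is 21.961 dB.
L_p = 114.9 − 21.961 = 92.94 dB.

92.9 dB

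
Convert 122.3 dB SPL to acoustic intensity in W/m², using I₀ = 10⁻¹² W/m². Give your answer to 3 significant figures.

1.70 W/m²

L = 10·log₁₀(I/I₀) ⇒ I = I₀·10^(L/10) = 10⁻¹² × 10^12.23.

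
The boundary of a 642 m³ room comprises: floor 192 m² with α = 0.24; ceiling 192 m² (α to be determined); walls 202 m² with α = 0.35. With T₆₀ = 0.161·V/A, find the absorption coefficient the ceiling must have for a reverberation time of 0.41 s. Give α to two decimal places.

Required total absorption A = 0.161·642/0.41 = 252.10 m².
Absorption from the other surfaces = 192·0.24 + 202·0.35 = 116.78 m², so the ceiling must supply 135.32 m² over 192 m².
α = 135.32/192 = 0.705.

0.70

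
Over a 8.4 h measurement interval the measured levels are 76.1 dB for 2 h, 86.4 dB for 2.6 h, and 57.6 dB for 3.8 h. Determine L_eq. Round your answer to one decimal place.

Weight each interval's intensity by its duration and average over T = 8.4 h:
Σ tᵢ·10^(Lᵢ/10) = 2·10^(76.1/10) + 2.6·10^(86.4/10) + 3.8·10^(57.6/10) = 1.219e+09.
L_eq = 10·log₁₀(1.219e+09/8.4) = 81.62 dB.

81.6 dB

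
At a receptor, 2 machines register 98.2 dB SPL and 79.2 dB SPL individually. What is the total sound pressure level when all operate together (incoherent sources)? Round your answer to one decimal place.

For uncorrelated sources the intensities add, so convert each level to linear form, sum, and take 10·log₁₀ of the total.
Σ 10^(L/10) = 10^(98.2/10) + 10^(79.2/10) = 6.690e+09.
L_total = 10·log₁₀(6.690e+09) = 98.25 dB SPL.

98.3 dB SPL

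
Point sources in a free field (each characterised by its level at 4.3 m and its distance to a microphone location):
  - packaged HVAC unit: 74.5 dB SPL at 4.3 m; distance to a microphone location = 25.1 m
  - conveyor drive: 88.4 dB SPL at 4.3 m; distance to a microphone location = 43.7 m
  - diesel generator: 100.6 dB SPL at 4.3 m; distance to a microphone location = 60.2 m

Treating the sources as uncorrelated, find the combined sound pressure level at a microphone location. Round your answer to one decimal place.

78.2 dB SPL

First find each source's level at the receiver (point-source: −20·log₁₀(r/r_ref)), then combine on an intensity basis.
packaged HVAC unit: 74.5 − 20·log₁₀(25.1/4.3) = 74.5 − 15.32 = 59.18 dB SPL.
conveyor drive: 88.4 − 20·log₁₀(43.7/4.3) = 88.4 − 20.14 = 68.26 dB SPL.
diesel generator: 100.6 − 20·log₁₀(60.2/4.3) = 100.6 − 22.92 = 77.68 dB SPL.
Σ 10^(L/10) = 6.610e+07 → L_total = 10·log₁₀(6.610e+07) = 78.20 dB SPL.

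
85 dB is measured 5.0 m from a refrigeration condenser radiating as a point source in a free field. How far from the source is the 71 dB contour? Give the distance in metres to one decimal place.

The 14.0 dB drop corresponds to a distance ratio of 10^(14.0/20) for a point source.
r₂ = 5.0·10^((85−71)/20) = 5.0·10^(14.0/20) = 25.06 m.

25.1 m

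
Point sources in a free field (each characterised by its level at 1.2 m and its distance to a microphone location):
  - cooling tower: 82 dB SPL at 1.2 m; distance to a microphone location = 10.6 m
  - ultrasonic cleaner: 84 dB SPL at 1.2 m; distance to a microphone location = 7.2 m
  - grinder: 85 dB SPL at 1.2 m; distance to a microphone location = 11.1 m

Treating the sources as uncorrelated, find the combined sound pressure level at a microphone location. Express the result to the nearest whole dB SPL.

First find each source's level at the receiver (point-source: −20·log₁₀(r/r_ref)), then combine on an intensity basis.
cooling tower: 82 − 20·log₁₀(10.6/1.2) = 82 − 18.92 = 63.08 dB SPL.
ultrasonic cleaner: 84 − 20·log₁₀(7.2/1.2) = 84 − 15.56 = 68.44 dB SPL.
grinder: 85 − 20·log₁₀(11.1/1.2) = 85 − 19.32 = 65.68 dB SPL.
Σ 10^(L/10) = 1.270e+07 → L_total = 10·log₁₀(1.270e+07) = 71.04 dB SPL.

71 dB SPL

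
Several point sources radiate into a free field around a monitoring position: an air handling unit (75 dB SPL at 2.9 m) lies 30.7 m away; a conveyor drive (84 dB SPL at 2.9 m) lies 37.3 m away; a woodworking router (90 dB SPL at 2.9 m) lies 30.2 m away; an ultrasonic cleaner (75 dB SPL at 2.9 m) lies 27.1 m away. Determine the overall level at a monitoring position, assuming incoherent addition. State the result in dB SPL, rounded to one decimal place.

70.6 dB SPL

First find each source's level at the receiver (point-source: −20·log₁₀(r/r_ref)), then combine on an intensity basis.
air handling unit: 75 − 20·log₁₀(30.7/2.9) = 75 − 20.49 = 54.51 dB SPL.
conveyor drive: 84 − 20·log₁₀(37.3/2.9) = 84 − 22.19 = 61.81 dB SPL.
woodworking router: 90 − 20·log₁₀(30.2/2.9) = 90 − 20.35 = 69.65 dB SPL.
ultrasonic cleaner: 75 − 20·log₁₀(27.1/2.9) = 75 − 19.41 = 55.59 dB SPL.
Σ 10^(L/10) = 1.138e+07 → L_total = 10·log₁₀(1.138e+07) = 70.56 dB SPL.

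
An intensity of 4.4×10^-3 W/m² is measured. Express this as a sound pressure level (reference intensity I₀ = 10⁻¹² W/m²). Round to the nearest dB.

96 dB

L = 10·log₁₀(I/I₀) = 10·log₁₀(4.4×10^-3/10⁻¹²) = 10·log₁₀(4.4×10^9).
L = 10·(0.6435 + 9) = 96.43 dB.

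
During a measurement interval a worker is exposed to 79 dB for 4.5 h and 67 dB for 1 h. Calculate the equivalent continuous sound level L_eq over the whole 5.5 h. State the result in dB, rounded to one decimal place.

The energy average is taken in the linear domain: L_eq = 10·log₁₀[(Σ tᵢ·10^(Lᵢ/10))/T], T = 5.5 h.
Σ tᵢ·10^(Lᵢ/10) = 4.5·10^(79/10) + 1·10^(67/10) = 3.625e+08.
L_eq = 10·log₁₀(3.625e+08/5.5) = 78.19 dB.

78.2 dB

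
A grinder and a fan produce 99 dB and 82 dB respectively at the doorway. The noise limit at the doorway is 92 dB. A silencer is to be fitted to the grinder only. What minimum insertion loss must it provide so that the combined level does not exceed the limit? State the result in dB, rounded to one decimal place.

7.5 dB

Everything except the grinder sums to 10^(82/10) = 1.585e+08 in linear terms, 82.00 dB.
To meet 92 dB overall, the treated grinder may contribute at most 10^(92/10) − 1.585e+08 = 1.426e+09, i.e. 91.54 dB.
Required insertion loss = 99 − 91.54 = 7.46 dB.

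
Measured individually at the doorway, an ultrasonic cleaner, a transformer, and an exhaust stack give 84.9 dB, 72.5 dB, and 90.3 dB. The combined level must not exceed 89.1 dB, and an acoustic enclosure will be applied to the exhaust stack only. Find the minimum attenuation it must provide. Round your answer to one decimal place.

Everything except the exhaust stack sums to 10^(84.9/10) + 10^(72.5/10) = 3.268e+08 in linear terms, 85.14 dB.
The limit corresponds to 10^(89.1/10) = 8.128e+08; subtracting the fixed part leaves 4.860e+08 for the exhaust stack, i.e. 86.87 dB.
Required insertion loss = 90.3 − 86.87 = 3.43 dB.

3.4 dB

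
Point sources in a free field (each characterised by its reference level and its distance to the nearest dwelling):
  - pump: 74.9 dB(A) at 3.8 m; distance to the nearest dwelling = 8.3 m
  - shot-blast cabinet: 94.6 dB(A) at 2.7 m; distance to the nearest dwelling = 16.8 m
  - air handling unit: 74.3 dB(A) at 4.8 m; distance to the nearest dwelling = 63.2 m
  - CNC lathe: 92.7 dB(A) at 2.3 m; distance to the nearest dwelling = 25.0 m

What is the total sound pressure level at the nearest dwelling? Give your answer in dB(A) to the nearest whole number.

Propagate each source to the receiver with L = L_ref − 20·log₁₀(r/r_ref), then add intensities.
pump: 74.9 − 20·log₁₀(8.3/3.8) = 74.9 − 6.79 = 68.11 dB(A).
shot-blast cabinet: 94.6 − 20·log₁₀(16.8/2.7) = 94.6 − 15.88 = 78.72 dB(A).
air handling unit: 74.3 − 20·log₁₀(63.2/4.8) = 74.3 − 22.39 = 51.91 dB(A).
CNC lathe: 92.7 − 20·log₁₀(25.0/2.3) = 92.7 − 20.72 = 71.98 dB(A).
Σ 10^(L/10) = 9.689e+07 → L_total = 10·log₁₀(9.689e+07) = 79.86 dB(A).

80 dB(A)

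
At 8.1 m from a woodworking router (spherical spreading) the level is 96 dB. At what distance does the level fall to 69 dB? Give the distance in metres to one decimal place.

181.3 m

Point-source spreading drops the level by 20·log₁₀(r₂/r₁); inverting, r₂/r₁ = 10^(ΔL/20).
r₂ = 8.1·10^((96−69)/20) = 8.1·10^(27.0/20) = 181.34 m.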